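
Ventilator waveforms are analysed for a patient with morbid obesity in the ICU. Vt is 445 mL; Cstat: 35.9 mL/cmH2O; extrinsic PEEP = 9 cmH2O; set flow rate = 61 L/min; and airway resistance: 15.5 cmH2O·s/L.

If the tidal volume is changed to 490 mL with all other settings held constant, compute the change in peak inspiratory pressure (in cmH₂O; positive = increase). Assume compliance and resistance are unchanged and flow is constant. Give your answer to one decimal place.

PIP = Vt/C + R·V̇ + PEEP (constant-flow equation of motion).
Only the elastic term changes: ΔPIP = ΔVt / C = (490 − 445) / 35.9 = 1.253 cmH2O.

1.3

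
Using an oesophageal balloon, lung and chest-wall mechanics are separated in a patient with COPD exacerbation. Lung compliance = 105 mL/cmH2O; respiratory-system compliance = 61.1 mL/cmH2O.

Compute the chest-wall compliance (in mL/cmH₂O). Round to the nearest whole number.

146

1/Ccw = 1/Crs − 1/CL.
1/Ccw = 1/61.1 − 1/105 = 0.006843.
Ccw = 146.13 mL/cmH2O.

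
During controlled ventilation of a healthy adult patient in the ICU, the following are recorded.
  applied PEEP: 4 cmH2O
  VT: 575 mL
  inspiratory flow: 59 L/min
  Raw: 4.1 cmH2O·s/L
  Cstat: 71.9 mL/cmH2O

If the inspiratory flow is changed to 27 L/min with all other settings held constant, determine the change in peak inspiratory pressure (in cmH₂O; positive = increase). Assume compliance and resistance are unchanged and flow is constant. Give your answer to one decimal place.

-2.2

Flow: 59 L/min ÷ 60 = 0.9833 L/s.
New flow: 27 L/min ÷ 60 = 0.45 L/s.
PIP = Vt/C + R·V̇ + PEEP (constant-flow equation of motion).
Only the resistive term changes: ΔPIP = R × ΔV̇ = 4.1 × (0.45 − 0.9833) = 4.1 × -0.5333 = -2.187 cmH2O.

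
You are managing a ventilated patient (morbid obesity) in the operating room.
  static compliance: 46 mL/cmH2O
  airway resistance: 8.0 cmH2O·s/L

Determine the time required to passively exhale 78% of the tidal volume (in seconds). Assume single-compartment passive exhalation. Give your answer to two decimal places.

τ = R × C = 8.0 × 46 mL/cmH2O = 8.0 × 0.046 L/cmH2O = 0.368 s.
Exhaled fraction f = 1 − e^(−t/τ) → t = −τ·ln(1 − f) = −0.368·ln(0.22) = 0.5572 s.

0.56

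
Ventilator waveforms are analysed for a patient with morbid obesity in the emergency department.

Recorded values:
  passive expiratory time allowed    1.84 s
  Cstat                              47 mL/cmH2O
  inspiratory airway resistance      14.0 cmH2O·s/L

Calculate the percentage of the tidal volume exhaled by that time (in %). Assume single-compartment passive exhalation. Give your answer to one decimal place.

τ = R × C = 14.0 × 47 mL/cmH2O = 14.0 × 0.047 L/cmH2O = 0.658 s.
Passive exhalation: V(t)/V₀ = e^(−t/τ) = e^(−1.84/0.658) = 0.06103.
Fraction exhaled = 1 − 0.06103 = 0.939 → 93.9%.

93.9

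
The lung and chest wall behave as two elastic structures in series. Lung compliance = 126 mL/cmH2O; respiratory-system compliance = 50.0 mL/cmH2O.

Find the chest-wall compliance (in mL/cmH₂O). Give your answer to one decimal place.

82.9

1/Ccw = 1/Crs − 1/CL.
1/Ccw = 1/50.0 − 1/126 = 0.01206.
Ccw = 82.919 mL/cmH2O.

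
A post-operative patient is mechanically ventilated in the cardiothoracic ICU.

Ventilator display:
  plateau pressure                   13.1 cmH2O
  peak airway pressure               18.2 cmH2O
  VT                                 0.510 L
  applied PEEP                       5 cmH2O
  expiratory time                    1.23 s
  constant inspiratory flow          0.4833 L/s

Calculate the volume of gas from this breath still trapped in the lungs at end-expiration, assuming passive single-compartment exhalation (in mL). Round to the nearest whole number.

80

R = (PIP − Pplat)/V̇ = (18.2 − 13.1) / 0.4833 = 5.1/0.4833 = 10.552 cmH2O·s/L.
C = Vt/(Pplat − PEEP) = 510.0 / (13.1 − 5) = 510.0/8.1 = 62.963 mL/cmH2O.
τ = R × C = 10.552 × 0.06296 L/cmH2O = 0.6644 s.
Fraction remaining = e^(−Te/τ) = e^(−1.23/0.6644) = 0.157.
Trapped volume = 510.0 × 0.157 = 80.07 mL.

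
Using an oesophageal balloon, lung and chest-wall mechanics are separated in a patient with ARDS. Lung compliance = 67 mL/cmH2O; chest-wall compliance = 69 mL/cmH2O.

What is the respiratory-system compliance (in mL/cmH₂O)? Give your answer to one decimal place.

34.0

Lung and chest wall are elastances in series: 1/Crs = 1/CL + 1/Ccw.
1/Crs = 1/67 + 1/69 = 0.02942.
Crs = 33.99 mL/cmH2O.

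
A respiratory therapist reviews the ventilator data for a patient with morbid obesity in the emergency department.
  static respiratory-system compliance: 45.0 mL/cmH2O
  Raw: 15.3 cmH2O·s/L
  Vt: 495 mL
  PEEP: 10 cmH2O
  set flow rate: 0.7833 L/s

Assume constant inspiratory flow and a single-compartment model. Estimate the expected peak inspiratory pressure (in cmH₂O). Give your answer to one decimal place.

33.0

Equation of motion (constant flow): PIP = Vt/C + R·V̇ + PEEP.
PIP = 495/45.0 + 15.3×0.7833 + 10 = 11.0 + 11.984 + 10 = 32.984 cmH2O.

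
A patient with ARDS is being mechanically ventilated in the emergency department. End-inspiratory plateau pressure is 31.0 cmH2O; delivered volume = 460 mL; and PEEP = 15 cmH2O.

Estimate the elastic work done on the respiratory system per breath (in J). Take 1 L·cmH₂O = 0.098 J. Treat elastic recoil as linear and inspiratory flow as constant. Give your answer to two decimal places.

Elastic work ≈ ½ × (Pplat − PEEP) × Vt = 0.5 × (31.0 − 15) × 0.460 L = 0.5 × 16.0 × 0.460 = 3.68 L·cmH2O.
× 0.098 J/(L·cmH2O) → 0.3606 J.

0.36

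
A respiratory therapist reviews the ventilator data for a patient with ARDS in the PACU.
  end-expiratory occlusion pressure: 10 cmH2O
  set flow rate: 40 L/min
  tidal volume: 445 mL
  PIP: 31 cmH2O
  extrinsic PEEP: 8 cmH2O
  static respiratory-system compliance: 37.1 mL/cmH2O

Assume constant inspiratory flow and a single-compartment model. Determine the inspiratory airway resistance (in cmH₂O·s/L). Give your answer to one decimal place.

Flow: 40 L/min ÷ 60 = 0.6667 L/s.
Total PEEP = 10 cmH2O (set 8 + intrinsic 2); this is the baseline alveolar pressure.
Equation of motion (constant flow): PIP = Vt/C + R·V̇ + PEEP.
R·V̇ = PIP − Vt/C − PEEP = 31 − 445/37.1 − 10 = 31 − 11.995 − 10 = 9.005 cmH2O.
R = 9.005 / 0.6667 = 13.507 cmH2O·s/L.

13.5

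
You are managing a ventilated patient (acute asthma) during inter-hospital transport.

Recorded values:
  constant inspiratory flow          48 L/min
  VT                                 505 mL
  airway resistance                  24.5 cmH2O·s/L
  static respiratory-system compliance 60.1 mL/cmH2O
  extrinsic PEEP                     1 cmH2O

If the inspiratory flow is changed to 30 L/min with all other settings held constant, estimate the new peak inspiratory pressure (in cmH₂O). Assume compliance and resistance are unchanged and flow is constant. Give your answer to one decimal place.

Flow: 48 L/min ÷ 60 = 0.8 L/s.
New flow: 30 L/min ÷ 60 = 0.5 L/s.
PIP = Vt/C + R·V̇ + PEEP (constant-flow equation of motion).
Only the resistive term changes: ΔPIP = R × ΔV̇ = 24.5 × (0.5 − 0.8) = 24.5 × -0.3 = -7.35 cmH2O.
Original PIP = 505/60.1 + 24.5×0.8 + 1 = 29.003 cmH2O; new PIP = 29.003 + (-7.35) = 21.653 cmH2O.

21.7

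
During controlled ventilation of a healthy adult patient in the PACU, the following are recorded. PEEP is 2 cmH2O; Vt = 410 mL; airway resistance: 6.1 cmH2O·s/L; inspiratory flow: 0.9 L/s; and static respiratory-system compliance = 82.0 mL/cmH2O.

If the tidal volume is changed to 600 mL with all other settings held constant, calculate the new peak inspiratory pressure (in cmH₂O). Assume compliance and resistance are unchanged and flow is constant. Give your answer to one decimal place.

PIP = Vt/C + R·V̇ + PEEP (constant-flow equation of motion).
Only the elastic term changes: ΔPIP = ΔVt / C = (600 − 410) / 82.0 = 2.317 cmH2O.
Original PIP = 410/82.0 + 6.1×0.9 + 2 = 12.49 cmH2O; new PIP = 12.49 + (2.317) = 14.807 cmH2O.

14.8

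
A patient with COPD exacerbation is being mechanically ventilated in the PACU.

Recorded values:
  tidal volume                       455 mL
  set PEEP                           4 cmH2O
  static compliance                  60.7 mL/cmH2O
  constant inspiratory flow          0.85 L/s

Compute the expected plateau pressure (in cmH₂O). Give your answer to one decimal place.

Pplat = PEEP + Vt / Cstat = 4 + 455 / 60.7 = 4 + 7.496 = 11.496 cmH2O.

11.5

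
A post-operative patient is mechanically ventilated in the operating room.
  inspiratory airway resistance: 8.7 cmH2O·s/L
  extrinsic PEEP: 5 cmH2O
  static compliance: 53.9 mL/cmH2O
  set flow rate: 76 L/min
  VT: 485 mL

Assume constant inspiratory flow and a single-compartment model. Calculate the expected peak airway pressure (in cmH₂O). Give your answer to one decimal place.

25.0

Flow: 76 L/min ÷ 60 = 1.2667 L/s.
Equation of motion (constant flow): PIP = Vt/C + R·V̇ + PEEP.
PIP = 485/53.9 + 8.7×1.2667 + 5 = 8.998 + 11.02 + 5 = 25.018 cmH2O.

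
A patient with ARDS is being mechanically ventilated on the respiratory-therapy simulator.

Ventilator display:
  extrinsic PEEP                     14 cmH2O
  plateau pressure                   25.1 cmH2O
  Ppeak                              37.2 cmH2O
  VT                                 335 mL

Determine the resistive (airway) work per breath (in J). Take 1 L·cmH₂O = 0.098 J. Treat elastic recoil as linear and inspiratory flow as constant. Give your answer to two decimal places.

0.40

With constant inspiratory flow the resistive pressure is constant at PIP − Pplat = 37.2 − 25.1 = 12.1 cmH2O, so resistive work = 12.1 × 0.335 = 4.054 L·cmH2O.
× 0.098 J/(L·cmH2O) → 0.3973 J.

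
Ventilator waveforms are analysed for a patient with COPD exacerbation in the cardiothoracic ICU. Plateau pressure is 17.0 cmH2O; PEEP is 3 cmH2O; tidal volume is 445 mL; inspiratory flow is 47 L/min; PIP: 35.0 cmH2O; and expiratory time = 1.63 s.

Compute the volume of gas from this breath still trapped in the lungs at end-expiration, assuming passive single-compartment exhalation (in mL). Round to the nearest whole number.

48

Flow: 47 L/min ÷ 60 = 0.7833 L/s.
R = (PIP − Pplat)/V̇ = (35.0 − 17.0) / 0.7833 = 18.0/0.7833 = 22.98 cmH2O·s/L.
C = Vt/(Pplat − PEEP) = 445.0 / (17.0 − 3) = 445.0/14.0 = 31.786 mL/cmH2O.
τ = R × C = 22.98 × 0.03179 L/cmH2O = 0.7305 s.
Fraction remaining = e^(−Te/τ) = e^(−1.63/0.7305) = 0.1074.
Trapped volume = 445.0 × 0.1074 = 47.793 mL.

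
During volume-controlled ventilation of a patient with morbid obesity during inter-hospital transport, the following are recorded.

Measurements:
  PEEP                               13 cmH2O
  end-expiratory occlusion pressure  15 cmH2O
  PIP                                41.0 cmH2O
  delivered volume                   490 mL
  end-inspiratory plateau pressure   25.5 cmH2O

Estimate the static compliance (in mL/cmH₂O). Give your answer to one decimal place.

46.7

End-expiratory occlusion gives total PEEP = 15 cmH2O (intrinsic PEEP = 15 − 13 = 2). Use total PEEP for the elastic gradient.
Cstat = Vt / (Pplat − PEEPtotal) = 490 / (25.5 − 15) = 490 / 10.5 = 46.667 mL/cmH2O.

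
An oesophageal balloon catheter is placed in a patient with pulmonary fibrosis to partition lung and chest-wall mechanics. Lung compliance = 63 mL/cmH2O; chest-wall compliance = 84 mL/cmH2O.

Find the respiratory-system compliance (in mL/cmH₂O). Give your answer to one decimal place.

36.0

Lung and chest wall are elastances in series: 1/Crs = 1/CL + 1/Ccw.
1/Crs = 1/63 + 1/84 = 0.02778.
Crs = 35.997 mL/cmH2O.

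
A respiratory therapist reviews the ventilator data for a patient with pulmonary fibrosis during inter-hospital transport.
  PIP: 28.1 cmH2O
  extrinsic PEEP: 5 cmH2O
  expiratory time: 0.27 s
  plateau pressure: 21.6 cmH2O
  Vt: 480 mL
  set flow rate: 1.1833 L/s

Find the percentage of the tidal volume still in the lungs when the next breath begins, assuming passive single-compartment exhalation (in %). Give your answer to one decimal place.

R = (PIP − Pplat)/V̇ = (28.1 − 21.6) / 1.1833 = 6.5/1.1833 = 5.493 cmH2O·s/L.
C = Vt/(Pplat − PEEP) = 480.0 / (21.6 − 5) = 480.0/16.6 = 28.916 mL/cmH2O.
τ = R × C = 5.493 × 0.02892 L/cmH2O = 0.1589 s.
Fraction remaining at end-expiration = e^(−Te/τ) = e^(−0.27/0.1589) = 0.1828 → 18.28%.

18.3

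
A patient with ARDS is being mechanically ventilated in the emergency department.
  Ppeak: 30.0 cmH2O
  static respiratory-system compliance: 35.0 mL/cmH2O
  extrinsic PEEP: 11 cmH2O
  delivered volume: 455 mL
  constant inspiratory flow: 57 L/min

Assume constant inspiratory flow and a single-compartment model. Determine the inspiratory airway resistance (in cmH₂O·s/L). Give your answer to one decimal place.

Flow: 57 L/min ÷ 60 = 0.95 L/s.
Equation of motion (constant flow): PIP = Vt/C + R·V̇ + PEEP.
R·V̇ = PIP − Vt/C − PEEP = 30.0 − 455/35.0 − 11 = 30.0 − 13.0 − 11 = 6.0 cmH2O.
R = 6.0 / 0.95 = 6.316 cmH2O·s/L.

6.3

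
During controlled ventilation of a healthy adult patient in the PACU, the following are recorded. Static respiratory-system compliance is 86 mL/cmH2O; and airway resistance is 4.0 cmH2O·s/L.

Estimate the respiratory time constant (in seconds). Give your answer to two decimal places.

τ = R × C = 4.0 × 86 mL/cmH2O = 4.0 × 0.086 L/cmH2O = 0.344 s.

0.34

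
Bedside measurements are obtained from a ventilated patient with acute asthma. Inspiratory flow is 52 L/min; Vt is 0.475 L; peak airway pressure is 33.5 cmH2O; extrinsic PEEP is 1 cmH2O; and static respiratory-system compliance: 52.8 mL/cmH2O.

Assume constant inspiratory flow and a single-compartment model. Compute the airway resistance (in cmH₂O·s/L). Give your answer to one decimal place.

Flow: 52 L/min ÷ 60 = 0.8667 L/s.
Equation of motion (constant flow): PIP = Vt/C + R·V̇ + PEEP.
R·V̇ = PIP − Vt/C − PEEP = 33.5 − 475/52.8 − 1 = 33.5 − 8.996 − 1 = 23.504 cmH2O.
R = 23.504 / 0.8667 = 27.119 cmH2O·s/L.

27.1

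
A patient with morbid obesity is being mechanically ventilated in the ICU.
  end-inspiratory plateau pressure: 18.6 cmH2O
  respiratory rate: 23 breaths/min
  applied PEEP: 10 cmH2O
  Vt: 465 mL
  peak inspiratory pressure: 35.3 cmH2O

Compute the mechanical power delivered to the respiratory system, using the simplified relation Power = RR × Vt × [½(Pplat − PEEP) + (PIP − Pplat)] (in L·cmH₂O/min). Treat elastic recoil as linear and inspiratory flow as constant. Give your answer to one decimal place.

224.6

Per-breath work = Vt × [½(Pplat−PEEP) + (PIP−Pplat)] = 0.465 × [0.5×8.6 + 16.7] = 0.465 × 21.0 = 9.765 L·cmH2O.
Power = 23 × 9.765 = 224.6 L·cmH2O/min.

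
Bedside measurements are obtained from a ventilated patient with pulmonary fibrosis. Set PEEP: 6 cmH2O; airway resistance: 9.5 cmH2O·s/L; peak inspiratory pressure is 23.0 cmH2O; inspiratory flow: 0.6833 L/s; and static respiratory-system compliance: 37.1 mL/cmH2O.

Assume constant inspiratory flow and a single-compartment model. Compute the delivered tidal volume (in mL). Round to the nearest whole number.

Equation of motion (constant flow): PIP = Vt/C + R·V̇ + PEEP.
Vt/C = PIP − R·V̇ − PEEP = 23.0 − 6.491 − 6 = 10.509 cmH2O.
Vt = C × 10.509 = 37.1 × 10.509 = 389.88 mL.

390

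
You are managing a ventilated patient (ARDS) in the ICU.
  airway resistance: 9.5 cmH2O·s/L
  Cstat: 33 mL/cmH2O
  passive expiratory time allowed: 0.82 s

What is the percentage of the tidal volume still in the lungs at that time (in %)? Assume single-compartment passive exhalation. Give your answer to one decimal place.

τ = R × C = 9.5 × 33 mL/cmH2O = 9.5 × 0.033 L/cmH2O = 0.3135 s.
Passive exhalation: V(t)/V₀ = e^(−t/τ) = e^(−0.82/0.3135) = 0.07312.
Fraction remaining = 0.07312 → 7.312%.

7.3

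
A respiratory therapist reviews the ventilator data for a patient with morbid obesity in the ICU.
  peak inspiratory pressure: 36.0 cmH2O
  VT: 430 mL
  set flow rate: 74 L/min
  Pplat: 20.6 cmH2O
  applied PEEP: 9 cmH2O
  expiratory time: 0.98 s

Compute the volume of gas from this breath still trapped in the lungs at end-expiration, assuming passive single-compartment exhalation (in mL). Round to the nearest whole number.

52

Flow: 74 L/min ÷ 60 = 1.2333 L/s.
R = (PIP − Pplat)/V̇ = (36.0 − 20.6) / 1.2333 = 15.4/1.2333 = 12.487 cmH2O·s/L.
C = Vt/(Pplat − PEEP) = 430.0 / (20.6 − 9) = 430.0/11.6 = 37.069 mL/cmH2O.
τ = R × C = 12.487 × 0.03707 L/cmH2O = 0.4629 s.
Fraction remaining = e^(−Te/τ) = e^(−0.98/0.4629) = 0.1204.
Trapped volume = 430.0 × 0.1204 = 51.772 mL.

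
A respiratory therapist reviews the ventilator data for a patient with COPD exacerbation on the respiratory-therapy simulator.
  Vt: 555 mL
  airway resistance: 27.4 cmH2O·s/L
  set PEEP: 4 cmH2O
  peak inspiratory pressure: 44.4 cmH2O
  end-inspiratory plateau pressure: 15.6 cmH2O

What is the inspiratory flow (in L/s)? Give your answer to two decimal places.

1.05

flow = (PIP − Pplat) / Raw = 28.8 / 27.4 = 1.051 L/s.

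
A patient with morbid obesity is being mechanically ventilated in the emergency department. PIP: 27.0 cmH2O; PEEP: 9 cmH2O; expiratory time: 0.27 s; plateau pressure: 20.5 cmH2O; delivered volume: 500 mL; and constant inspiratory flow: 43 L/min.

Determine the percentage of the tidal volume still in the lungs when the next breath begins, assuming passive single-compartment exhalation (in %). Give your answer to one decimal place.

Flow: 43 L/min ÷ 60 = 0.7167 L/s.
R = (PIP − Pplat)/V̇ = (27.0 − 20.5) / 0.7167 = 6.5/0.7167 = 9.069 cmH2O·s/L.
C = Vt/(Pplat − PEEP) = 500.0 / (20.5 − 9) = 500.0/11.5 = 43.478 mL/cmH2O.
τ = R × C = 9.069 × 0.04348 L/cmH2O = 0.3943 s.
Fraction remaining at end-expiration = e^(−Te/τ) = e^(−0.27/0.3943) = 0.5042 → 50.42%.

50.4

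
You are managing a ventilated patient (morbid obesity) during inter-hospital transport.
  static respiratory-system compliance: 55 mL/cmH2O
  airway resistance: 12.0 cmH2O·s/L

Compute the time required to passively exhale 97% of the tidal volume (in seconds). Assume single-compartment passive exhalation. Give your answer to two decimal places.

2.31

τ = R × C = 12.0 × 55 mL/cmH2O = 12.0 × 0.055 L/cmH2O = 0.66 s.
Exhaled fraction f = 1 − e^(−t/τ) → t = −τ·ln(1 − f) = −0.66·ln(0.03) = 2.314 s.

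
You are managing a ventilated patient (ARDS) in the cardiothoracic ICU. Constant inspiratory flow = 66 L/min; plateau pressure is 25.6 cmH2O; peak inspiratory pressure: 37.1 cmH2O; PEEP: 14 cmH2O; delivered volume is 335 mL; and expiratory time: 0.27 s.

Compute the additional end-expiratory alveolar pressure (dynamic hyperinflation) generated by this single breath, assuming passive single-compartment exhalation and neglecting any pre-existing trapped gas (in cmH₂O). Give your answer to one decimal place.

4.7

Flow: 66 L/min ÷ 60 = 1.1 L/s.
R = (PIP − Pplat)/V̇ = (37.1 − 25.6) / 1.1 = 11.5/1.1 = 10.455 cmH2O·s/L.
C = Vt/(Pplat − PEEP) = 335.0 / (25.6 − 14) = 335.0/11.6 = 28.879 mL/cmH2O.
τ = R × C = 10.455 × 0.02888 L/cmH2O = 0.3019 s.
Fraction remaining = e^(−Te/τ) = e^(−0.27/0.3019) = 0.4089; trapped volume = 335.0 × 0.4089 = 136.98 mL.
Additional alveolar pressure from trapping ≈ V_trapped / C = 136.98 / 28.879 = 4.743 cmH2O.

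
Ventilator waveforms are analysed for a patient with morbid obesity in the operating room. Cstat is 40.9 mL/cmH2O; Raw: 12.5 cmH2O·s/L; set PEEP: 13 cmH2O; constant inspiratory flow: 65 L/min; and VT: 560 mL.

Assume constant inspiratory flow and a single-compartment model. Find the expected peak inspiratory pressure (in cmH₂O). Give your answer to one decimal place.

Flow: 65 L/min ÷ 60 = 1.0833 L/s.
Equation of motion (constant flow): PIP = Vt/C + R·V̇ + PEEP.
PIP = 560/40.9 + 12.5×1.0833 + 13 = 13.692 + 13.541 + 13 = 40.233 cmH2O.

40.2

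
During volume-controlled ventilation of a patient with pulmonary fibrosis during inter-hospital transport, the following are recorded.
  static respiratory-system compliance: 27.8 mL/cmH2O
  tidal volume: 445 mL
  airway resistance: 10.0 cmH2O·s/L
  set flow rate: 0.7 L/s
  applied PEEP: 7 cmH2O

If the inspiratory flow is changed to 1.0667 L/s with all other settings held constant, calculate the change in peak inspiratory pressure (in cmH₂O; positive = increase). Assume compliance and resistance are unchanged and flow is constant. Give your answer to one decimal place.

PIP = Vt/C + R·V̇ + PEEP (constant-flow equation of motion).
Only the resistive term changes: ΔPIP = R × ΔV̇ = 10.0 × (1.0667 − 0.7) = 10.0 × 0.3667 = 3.667 cmH2O.

3.7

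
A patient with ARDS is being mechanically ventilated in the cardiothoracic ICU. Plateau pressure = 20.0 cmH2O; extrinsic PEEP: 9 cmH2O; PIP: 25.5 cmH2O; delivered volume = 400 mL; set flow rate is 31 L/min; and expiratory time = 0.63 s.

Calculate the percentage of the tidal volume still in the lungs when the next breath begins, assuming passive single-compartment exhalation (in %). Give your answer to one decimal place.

Flow: 31 L/min ÷ 60 = 0.5167 L/s.
R = (PIP − Pplat)/V̇ = (25.5 − 20.0) / 0.5167 = 5.5/0.5167 = 10.644 cmH2O·s/L.
C = Vt/(Pplat − PEEP) = 400.0 / (20.0 − 9) = 400.0/11.0 = 36.364 mL/cmH2O.
τ = R × C = 10.644 × 0.03636 L/cmH2O = 0.387 s.
Fraction remaining at end-expiration = e^(−Te/τ) = e^(−0.63/0.387) = 0.1963 → 19.63%.

19.6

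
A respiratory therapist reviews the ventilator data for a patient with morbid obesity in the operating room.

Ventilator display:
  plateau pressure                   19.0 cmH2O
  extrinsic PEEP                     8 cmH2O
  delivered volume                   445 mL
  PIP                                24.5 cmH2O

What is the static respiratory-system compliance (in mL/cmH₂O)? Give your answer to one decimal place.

40.5

Cstat = Vt / (Pplat − PEEP) = 445 / (19.0 − 8) = 445 / 11.0 = 40.455 mL/cmH2O.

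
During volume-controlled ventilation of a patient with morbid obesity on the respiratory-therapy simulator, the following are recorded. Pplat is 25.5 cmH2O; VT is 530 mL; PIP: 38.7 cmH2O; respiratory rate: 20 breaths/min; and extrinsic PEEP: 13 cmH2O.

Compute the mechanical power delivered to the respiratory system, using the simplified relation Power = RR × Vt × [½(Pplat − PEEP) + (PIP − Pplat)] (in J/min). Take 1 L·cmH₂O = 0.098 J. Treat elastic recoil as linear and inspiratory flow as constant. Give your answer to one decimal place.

Per-breath work = Vt × [½(Pplat−PEEP) + (PIP−Pplat)] = 0.530 × [0.5×12.5 + 13.2] = 0.530 × 19.45 = 10.309 L·cmH2O.
Power = 20 × 10.309 = 206.18 L·cmH2O/min.
× 0.098 J/(L·cmH2O) → 20.206 J/min.

20.2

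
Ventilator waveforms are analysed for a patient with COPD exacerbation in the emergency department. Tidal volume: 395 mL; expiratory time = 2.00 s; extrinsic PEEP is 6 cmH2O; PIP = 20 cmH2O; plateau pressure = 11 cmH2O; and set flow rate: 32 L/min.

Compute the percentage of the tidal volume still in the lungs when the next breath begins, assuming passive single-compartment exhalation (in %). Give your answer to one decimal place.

22.3

Flow: 32 L/min ÷ 60 = 0.5333 L/s.
R = (PIP − Pplat)/V̇ = (20 − 11) / 0.5333 = 9.0/0.5333 = 16.876 cmH2O·s/L.
C = Vt/(Pplat − PEEP) = 395.0 / (11 − 6) = 395.0/5.0 = 79.0 mL/cmH2O.
τ = R × C = 16.876 × 0.079 L/cmH2O = 1.333 s.
Fraction remaining at end-expiration = e^(−Te/τ) = e^(−2.00/1.333) = 0.223 → 22.3%.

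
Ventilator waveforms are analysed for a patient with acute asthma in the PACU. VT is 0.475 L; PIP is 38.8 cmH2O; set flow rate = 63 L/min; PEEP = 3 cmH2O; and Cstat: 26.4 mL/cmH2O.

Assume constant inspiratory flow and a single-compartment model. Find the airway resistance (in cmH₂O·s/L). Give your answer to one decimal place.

Flow: 63 L/min ÷ 60 = 1.05 L/s.
Equation of motion (constant flow): PIP = Vt/C + R·V̇ + PEEP.
R·V̇ = PIP − Vt/C − PEEP = 38.8 − 475/26.4 − 3 = 38.8 − 17.992 − 3 = 17.808 cmH2O.
R = 17.808 / 1.05 = 16.96 cmH2O·s/L.

17.0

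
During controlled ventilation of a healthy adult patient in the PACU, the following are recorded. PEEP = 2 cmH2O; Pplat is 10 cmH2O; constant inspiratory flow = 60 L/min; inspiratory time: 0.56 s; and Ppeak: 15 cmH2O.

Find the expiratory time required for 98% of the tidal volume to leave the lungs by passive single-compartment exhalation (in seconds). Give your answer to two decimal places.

1.37

Flow: 60 L/min ÷ 60 = 1 L/s.
Vt = flow × Ti = 1 L/s × 0.56 s × 1000 mL/L = 560.0 mL.
R = (PIP − Pplat)/V̇ = (15 − 10) / 1 = 5.0/1 = 5.0 cmH2O·s/L.
C = Vt/(Pplat − PEEP) = 560.0 / (10 − 2) = 560.0/8.0 = 70.0 mL/cmH2O.
τ = R × C = 5.0 × 0.07 L/cmH2O = 0.35 s.
t = −τ·ln(1 − 0.98) = −0.35·ln(0.02) = 1.369 s.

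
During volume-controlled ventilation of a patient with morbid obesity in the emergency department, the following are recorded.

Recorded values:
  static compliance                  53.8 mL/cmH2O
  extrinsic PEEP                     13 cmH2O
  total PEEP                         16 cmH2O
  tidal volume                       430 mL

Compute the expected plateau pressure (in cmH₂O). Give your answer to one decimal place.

End-expiratory occlusion gives total PEEP = 16 cmH2O (intrinsic PEEP = 16 − 13 = 3). Use total PEEP for the elastic gradient.
Pplat = PEEPtotal + Vt / Cstat = 16 + 430 / 53.8 = 16 + 7.993 = 23.993 cmH2O.

24.0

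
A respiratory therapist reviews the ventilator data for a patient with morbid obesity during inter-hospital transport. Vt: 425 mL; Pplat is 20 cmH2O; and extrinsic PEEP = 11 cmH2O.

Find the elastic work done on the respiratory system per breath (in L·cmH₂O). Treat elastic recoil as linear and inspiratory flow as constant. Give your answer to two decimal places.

Elastic work ≈ ½ × (Pplat − PEEP) × Vt = 0.5 × (20 − 11) × 0.425 L = 0.5 × 9.0 × 0.425 = 1.913 L·cmH2O.

1.91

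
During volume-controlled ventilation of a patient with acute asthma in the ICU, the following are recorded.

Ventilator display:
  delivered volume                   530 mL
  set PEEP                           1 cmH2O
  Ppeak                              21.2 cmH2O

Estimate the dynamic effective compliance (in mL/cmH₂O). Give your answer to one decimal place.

Dynamic compliance = Vt / (PIP − PEEP) = 530 / (21.2 − 1) = 530 / 20.2 = 26.238 mL/cmH2O.

26.2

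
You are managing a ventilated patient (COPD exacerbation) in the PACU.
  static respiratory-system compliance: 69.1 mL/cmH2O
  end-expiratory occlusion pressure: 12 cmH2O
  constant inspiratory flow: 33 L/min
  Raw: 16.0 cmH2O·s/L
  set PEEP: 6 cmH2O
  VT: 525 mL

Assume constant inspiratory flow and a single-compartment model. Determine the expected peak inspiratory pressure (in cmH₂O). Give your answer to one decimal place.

Flow: 33 L/min ÷ 60 = 0.55 L/s.
Total PEEP = 12 cmH2O (set 6 + intrinsic 6); this is the baseline alveolar pressure.
Equation of motion (constant flow): PIP = Vt/C + R·V̇ + PEEP.
PIP = 525/69.1 + 16.0×0.55 + 12 = 7.598 + 8.8 + 12 = 28.398 cmH2O.

28.4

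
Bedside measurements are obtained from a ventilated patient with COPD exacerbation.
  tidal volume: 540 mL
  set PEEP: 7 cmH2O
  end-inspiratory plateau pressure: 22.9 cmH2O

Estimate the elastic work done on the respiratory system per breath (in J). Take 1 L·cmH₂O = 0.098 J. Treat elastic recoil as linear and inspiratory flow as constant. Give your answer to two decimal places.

0.42

Elastic work ≈ ½ × (Pplat − PEEP) × Vt = 0.5 × (22.9 − 7) × 0.540 L = 0.5 × 15.9 × 0.540 = 4.293 L·cmH2O.
× 0.098 J/(L·cmH2O) → 0.4207 J.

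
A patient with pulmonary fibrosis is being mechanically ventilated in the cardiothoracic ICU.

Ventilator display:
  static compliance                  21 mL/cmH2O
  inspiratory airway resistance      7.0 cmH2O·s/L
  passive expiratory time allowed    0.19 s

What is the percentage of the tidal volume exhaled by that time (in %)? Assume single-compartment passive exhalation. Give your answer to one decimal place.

τ = R × C = 7.0 × 21 mL/cmH2O = 7.0 × 0.021 L/cmH2O = 0.147 s.
Passive exhalation: V(t)/V₀ = e^(−t/τ) = e^(−0.19/0.147) = 0.2746.
Fraction exhaled = 1 − 0.2746 = 0.7254 → 72.54%.

72.5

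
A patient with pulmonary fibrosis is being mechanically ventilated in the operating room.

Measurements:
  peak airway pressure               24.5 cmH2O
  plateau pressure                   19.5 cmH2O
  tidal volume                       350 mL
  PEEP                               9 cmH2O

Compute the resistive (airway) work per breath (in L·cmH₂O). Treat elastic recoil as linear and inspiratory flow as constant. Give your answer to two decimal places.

With constant inspiratory flow the resistive pressure is constant at PIP − Pplat = 24.5 − 19.5 = 5.0 cmH2O, so resistive work = 5.0 × 0.350 = 1.75 L·cmH2O.

1.75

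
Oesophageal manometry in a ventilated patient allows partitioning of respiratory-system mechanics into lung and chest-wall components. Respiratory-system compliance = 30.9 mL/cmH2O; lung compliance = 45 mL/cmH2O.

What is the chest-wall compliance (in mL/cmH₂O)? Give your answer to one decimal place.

98.6

1/Ccw = 1/Crs − 1/CL.
1/Ccw = 1/30.9 − 1/45 = 0.01014.
Ccw = 98.619 mL/cmH2O.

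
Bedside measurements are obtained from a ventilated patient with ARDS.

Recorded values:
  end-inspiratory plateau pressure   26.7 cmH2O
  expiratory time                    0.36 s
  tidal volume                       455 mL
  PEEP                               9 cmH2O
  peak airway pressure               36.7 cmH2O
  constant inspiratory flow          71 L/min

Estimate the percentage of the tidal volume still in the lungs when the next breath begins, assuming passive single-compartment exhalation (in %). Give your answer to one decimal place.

19.1

Flow: 71 L/min ÷ 60 = 1.1833 L/s.
R = (PIP − Pplat)/V̇ = (36.7 − 26.7) / 1.1833 = 10.0/1.1833 = 8.451 cmH2O·s/L.
C = Vt/(Pplat − PEEP) = 455.0 / (26.7 − 9) = 455.0/17.7 = 25.706 mL/cmH2O.
τ = R × C = 8.451 × 0.02571 L/cmH2O = 0.2173 s.
Fraction remaining at end-expiration = e^(−Te/τ) = e^(−0.36/0.2173) = 0.1908 → 19.08%.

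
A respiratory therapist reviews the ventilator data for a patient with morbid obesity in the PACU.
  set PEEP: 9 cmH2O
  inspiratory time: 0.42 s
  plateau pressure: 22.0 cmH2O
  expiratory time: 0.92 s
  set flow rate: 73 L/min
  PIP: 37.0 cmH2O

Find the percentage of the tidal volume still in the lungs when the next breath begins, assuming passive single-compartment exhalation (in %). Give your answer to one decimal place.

15.0

Flow: 73 L/min ÷ 60 = 1.2167 L/s.
Vt = flow × Ti = 1.2167 L/s × 0.42 s × 1000 mL/L = 511.01 mL.
R = (PIP − Pplat)/V̇ = (37.0 − 22.0) / 1.2167 = 15.0/1.2167 = 12.328 cmH2O·s/L.
C = Vt/(Pplat − PEEP) = 511.01 / (22.0 − 9) = 511.01/13.0 = 39.308 mL/cmH2O.
τ = R × C = 12.328 × 0.03931 L/cmH2O = 0.4846 s.
Fraction remaining at end-expiration = e^(−Te/τ) = e^(−0.92/0.4846) = 0.1498 → 14.98%.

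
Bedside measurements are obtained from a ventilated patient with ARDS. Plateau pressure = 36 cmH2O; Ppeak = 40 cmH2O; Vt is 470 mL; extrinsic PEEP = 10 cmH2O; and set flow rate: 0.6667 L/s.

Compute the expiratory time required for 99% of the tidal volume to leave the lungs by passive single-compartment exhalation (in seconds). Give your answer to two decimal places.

R = (PIP − Pplat)/V̇ = (40 − 36) / 0.6667 = 4.0/0.6667 = 6.0 cmH2O·s/L.
C = Vt/(Pplat − PEEP) = 470.0 / (36 − 10) = 470.0/26.0 = 18.077 mL/cmH2O.
τ = R × C = 6.0 × 0.01808 L/cmH2O = 0.1085 s.
t = −τ·ln(1 − 0.99) = −0.1085·ln(0.01) = 0.4997 s.

0.50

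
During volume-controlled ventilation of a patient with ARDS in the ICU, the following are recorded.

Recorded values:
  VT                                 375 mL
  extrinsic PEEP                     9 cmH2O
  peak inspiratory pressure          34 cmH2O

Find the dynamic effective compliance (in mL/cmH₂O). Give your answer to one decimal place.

Dynamic compliance = Vt / (PIP − PEEP) = 375 / (34 − 9) = 375 / 25.0 = 15.0 mL/cmH2O.

15.0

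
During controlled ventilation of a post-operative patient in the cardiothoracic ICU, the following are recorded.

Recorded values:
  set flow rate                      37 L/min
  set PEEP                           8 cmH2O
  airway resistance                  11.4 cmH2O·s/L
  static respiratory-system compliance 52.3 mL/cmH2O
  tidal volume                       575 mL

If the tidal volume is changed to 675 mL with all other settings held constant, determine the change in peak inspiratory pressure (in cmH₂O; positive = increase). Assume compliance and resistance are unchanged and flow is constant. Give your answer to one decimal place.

1.9

PIP = Vt/C + R·V̇ + PEEP (constant-flow equation of motion).
Only the elastic term changes: ΔPIP = ΔVt / C = (675 − 575) / 52.3 = 1.912 cmH2O.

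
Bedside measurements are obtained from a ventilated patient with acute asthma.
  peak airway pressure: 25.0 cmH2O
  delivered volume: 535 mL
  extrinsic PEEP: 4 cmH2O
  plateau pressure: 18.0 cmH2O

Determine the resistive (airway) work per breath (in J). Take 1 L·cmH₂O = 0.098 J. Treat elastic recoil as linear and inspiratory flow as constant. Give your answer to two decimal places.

0.37

With constant inspiratory flow the resistive pressure is constant at PIP − Pplat = 25.0 − 18.0 = 7.0 cmH2O, so resistive work = 7.0 × 0.535 = 3.745 L·cmH2O.
× 0.098 J/(L·cmH2O) → 0.367 J.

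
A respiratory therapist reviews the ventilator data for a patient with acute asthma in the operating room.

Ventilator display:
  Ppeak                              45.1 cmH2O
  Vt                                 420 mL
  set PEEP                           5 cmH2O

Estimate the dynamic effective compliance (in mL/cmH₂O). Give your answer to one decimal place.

Dynamic compliance = Vt / (PIP − PEEP) = 420 / (45.1 − 5) = 420 / 40.1 = 10.474 mL/cmH2O.

10.5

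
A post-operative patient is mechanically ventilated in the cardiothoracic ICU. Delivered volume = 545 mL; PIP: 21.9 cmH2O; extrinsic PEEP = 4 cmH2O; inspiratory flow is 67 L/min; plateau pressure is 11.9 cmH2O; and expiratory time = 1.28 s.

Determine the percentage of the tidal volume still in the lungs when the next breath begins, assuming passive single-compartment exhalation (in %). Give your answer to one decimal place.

Flow: 67 L/min ÷ 60 = 1.1167 L/s.
R = (PIP − Pplat)/V̇ = (21.9 − 11.9) / 1.1167 = 10.0/1.1167 = 8.955 cmH2O·s/L.
C = Vt/(Pplat − PEEP) = 545.0 / (11.9 − 4) = 545.0/7.9 = 68.987 mL/cmH2O.
τ = R × C = 8.955 × 0.06899 L/cmH2O = 0.6178 s.
Fraction remaining at end-expiration = e^(−Te/τ) = e^(−1.28/0.6178) = 0.126 → 12.6%.

12.6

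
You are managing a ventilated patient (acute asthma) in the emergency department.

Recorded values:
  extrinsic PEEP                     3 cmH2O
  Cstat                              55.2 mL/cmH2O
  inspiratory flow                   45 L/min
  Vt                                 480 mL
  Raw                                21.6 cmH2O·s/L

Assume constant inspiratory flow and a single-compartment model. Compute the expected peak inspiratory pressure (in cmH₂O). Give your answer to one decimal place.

Flow: 45 L/min ÷ 60 = 0.75 L/s.
Equation of motion (constant flow): PIP = Vt/C + R·V̇ + PEEP.
PIP = 480/55.2 + 21.6×0.75 + 3 = 8.696 + 16.2 + 3 = 27.896 cmH2O.

27.9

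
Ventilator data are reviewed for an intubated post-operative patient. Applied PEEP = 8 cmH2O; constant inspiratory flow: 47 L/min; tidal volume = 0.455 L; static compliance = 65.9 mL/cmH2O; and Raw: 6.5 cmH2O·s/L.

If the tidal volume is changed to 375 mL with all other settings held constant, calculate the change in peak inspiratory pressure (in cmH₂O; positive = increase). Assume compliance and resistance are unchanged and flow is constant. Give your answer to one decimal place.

PIP = Vt/C + R·V̇ + PEEP (constant-flow equation of motion).
Only the elastic term changes: ΔPIP = ΔVt / C = (375 − 455) / 65.9 = -1.214 cmH2O.

-1.2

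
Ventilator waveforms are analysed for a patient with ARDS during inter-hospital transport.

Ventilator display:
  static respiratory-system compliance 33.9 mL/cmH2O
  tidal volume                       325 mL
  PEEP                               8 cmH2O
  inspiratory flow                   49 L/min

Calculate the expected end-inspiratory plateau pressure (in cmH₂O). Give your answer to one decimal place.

17.6

Pplat = PEEP + Vt / Cstat = 8 + 325 / 33.9 = 8 + 9.587 = 17.587 cmH2O.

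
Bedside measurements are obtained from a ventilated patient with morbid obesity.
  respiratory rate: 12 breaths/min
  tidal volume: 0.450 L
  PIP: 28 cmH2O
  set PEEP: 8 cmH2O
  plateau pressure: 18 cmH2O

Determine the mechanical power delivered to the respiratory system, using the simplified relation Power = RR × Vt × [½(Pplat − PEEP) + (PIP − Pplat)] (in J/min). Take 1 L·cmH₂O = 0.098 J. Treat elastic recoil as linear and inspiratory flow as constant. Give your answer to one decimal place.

7.9

Per-breath work = Vt × [½(Pplat−PEEP) + (PIP−Pplat)] = 0.450 × [0.5×10.0 + 10.0] = 0.450 × 15.0 = 6.75 L·cmH2O.
Power = 12 × 6.75 = 81.0 L·cmH2O/min.
× 0.098 J/(L·cmH2O) → 7.938 J/min.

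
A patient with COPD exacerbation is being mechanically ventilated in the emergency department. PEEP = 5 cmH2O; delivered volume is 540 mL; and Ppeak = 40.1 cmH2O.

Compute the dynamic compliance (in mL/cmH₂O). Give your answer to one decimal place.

Dynamic compliance = Vt / (PIP − PEEP) = 540 / (40.1 − 5) = 540 / 35.1 = 15.385 mL/cmH2O.

15.4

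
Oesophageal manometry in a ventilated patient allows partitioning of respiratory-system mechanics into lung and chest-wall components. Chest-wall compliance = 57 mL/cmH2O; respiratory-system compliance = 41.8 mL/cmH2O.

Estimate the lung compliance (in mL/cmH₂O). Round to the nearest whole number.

1/CL = 1/Crs − 1/Ccw.
1/CL = 1/41.8 − 1/57 = 0.00638.
CL = 156.74 mL/cmH2O.

157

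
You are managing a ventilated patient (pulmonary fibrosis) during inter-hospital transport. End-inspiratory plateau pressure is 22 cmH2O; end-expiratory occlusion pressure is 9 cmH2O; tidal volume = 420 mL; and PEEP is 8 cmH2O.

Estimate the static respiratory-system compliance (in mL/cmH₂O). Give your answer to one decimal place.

32.3

End-expiratory occlusion gives total PEEP = 9 cmH2O (intrinsic PEEP = 9 − 8 = 1). Use total PEEP for the elastic gradient.
Cstat = Vt / (Pplat − PEEPtotal) = 420 / (22 − 9) = 420 / 13.0 = 32.308 mL/cmH2O.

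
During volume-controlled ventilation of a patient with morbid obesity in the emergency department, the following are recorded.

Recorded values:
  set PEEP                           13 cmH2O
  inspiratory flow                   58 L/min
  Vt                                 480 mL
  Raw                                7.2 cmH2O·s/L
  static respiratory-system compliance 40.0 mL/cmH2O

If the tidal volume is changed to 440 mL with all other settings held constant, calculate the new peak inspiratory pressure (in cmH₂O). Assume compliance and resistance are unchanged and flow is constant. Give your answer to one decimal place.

31.0

Flow: 58 L/min ÷ 60 = 0.9667 L/s.
PIP = Vt/C + R·V̇ + PEEP (constant-flow equation of motion).
Only the elastic term changes: ΔPIP = ΔVt / C = (440 − 480) / 40.0 = -1.0 cmH2O.
Original PIP = 480/40.0 + 7.2×0.9667 + 13 = 31.96 cmH2O; new PIP = 31.96 + (-1.0) = 30.96 cmH2O.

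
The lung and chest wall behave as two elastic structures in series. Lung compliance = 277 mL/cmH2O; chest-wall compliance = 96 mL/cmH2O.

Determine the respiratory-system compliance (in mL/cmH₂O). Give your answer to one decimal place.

71.3

Lung and chest wall are elastances in series: 1/Crs = 1/CL + 1/Ccw.
1/Crs = 1/277 + 1/96 = 0.01403.
Crs = 71.276 mL/cmH2O.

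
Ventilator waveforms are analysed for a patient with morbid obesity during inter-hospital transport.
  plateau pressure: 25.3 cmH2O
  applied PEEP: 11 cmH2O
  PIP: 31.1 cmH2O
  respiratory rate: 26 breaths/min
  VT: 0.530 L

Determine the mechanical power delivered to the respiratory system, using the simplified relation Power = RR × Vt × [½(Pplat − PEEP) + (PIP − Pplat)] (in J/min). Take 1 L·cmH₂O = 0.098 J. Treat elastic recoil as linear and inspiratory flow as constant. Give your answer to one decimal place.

Per-breath work = Vt × [½(Pplat−PEEP) + (PIP−Pplat)] = 0.530 × [0.5×14.3 + 5.8] = 0.530 × 12.95 = 6.864 L·cmH2O.
Power = 26 × 6.864 = 178.46 L·cmH2O/min.
× 0.098 J/(L·cmH2O) → 17.489 J/min.

17.5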